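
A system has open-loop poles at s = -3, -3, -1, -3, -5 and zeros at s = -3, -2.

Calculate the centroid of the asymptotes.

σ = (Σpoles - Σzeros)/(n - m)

σ = (Σpoles - Σzeros)/(n - m) = (-15 - (-5))/(5 - 2) = -10/3 = -3.33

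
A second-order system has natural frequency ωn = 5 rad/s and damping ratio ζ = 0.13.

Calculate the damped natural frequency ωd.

ωd = ωn√(1 - ζ²) = 5√(1 - 0.13²) = 4.96 rad/s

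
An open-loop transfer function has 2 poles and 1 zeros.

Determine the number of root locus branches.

Root locus has n branches where n = number of poles = 2.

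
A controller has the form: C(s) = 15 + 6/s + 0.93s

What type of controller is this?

This is a Proportional-Integral-Derivative (PID) controller.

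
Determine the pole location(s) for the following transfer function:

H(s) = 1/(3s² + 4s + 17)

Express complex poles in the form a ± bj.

Discriminant = 4² - 4×3×17 = 16 - 204 = -188 < 0, so the poles are a complex conjugate pair s = (-4 ± j√188)/(2×3). Real part = -4/(2×3) = -4/6 ≈ -0.6667; imaginary part = ±√188/(2×3) ≈ 2.2852. Poles: s = -0.6667 ± 2.2852j.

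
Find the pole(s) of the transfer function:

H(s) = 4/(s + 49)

Pole is where denominator = 0: s + 49 = 0, so s = -49.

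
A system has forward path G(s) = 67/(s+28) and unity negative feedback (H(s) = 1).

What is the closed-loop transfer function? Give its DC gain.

T(s) = G/(1+GH) = [67/(s+28)] / [1 + 67/(s+28)] = 67/(s+28+67) = 67/(s+95). DC gain = 67/95 = 0.7053.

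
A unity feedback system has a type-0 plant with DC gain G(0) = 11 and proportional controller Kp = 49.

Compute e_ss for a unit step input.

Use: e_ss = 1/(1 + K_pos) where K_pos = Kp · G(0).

K_pos = Kp · G(0) = 49 × 11 = 539. e_ss = 1/(1 + 539) = 0.0019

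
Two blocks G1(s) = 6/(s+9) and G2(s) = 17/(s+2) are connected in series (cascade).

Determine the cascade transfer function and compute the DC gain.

Series: multiply transfer functions. G_eq = 6/(s+9) × 17/(s+2) = 102/((s+9)(s+2)). DC gain = 102/(9×2) = 5.6667.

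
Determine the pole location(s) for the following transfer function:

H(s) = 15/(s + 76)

Pole is where denominator = 0: s + 76 = 0, so s = -76.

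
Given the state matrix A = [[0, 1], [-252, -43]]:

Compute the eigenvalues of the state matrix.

det(A - λI) = λ² - (-43)λ + 252 = (λ - (-36))(λ - (-7)). Eigenvalues: -36, -7.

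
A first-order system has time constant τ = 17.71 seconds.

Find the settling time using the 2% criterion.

For first-order system, 2% settling time ≈ 4τ = 4 × 17.71 = 70.84 s.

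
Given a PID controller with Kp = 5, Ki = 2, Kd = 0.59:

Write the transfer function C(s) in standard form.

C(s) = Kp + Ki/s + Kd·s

Substituting values: C(s) = 5 + 2/s + 0.59s = (0.59s² + 5s + 2)/s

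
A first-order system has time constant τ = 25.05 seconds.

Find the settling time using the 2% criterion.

For first-order system, 2% settling time ≈ 4τ = 4 × 25.05 = 100.2 s.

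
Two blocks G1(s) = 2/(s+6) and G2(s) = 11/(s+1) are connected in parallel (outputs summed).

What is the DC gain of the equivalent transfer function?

Parallel: G_eq = G1 + G2. DC gain = G1(0) + G2(0) = 2/6 + 11/1 = 0.3333 + 11 = 11.3333.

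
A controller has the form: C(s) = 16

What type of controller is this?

This is a Proportional (P) controller.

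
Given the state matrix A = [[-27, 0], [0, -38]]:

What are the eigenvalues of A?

For diagonal matrix, eigenvalues are diagonal entries: λ₁ = -27, λ₂ = -38.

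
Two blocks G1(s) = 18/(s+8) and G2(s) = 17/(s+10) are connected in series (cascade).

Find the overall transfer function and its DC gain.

Series: multiply transfer functions. G_eq = 18/(s+8) × 17/(s+10) = 306/((s+8)(s+10)). DC gain = 306/(8×10) = 3.825.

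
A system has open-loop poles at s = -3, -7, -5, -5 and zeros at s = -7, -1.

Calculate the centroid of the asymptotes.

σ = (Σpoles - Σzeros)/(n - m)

σ = (Σpoles - Σzeros)/(n - m) = (-20 - (-8))/(4 - 2) = -12/2 = -6.0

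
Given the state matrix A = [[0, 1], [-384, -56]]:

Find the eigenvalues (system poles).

det(A - λI) = λ² - (-56)λ + 384 = (λ - (-8))(λ - (-48)). Eigenvalues: -8, -48.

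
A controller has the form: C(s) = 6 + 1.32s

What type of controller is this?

This is a Proportional-Derivative (PD) controller.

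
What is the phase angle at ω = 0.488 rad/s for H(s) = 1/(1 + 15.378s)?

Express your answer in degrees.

Phase = -arctan(ωτ) = -arctan(0.488 × 15.378) = -82.4°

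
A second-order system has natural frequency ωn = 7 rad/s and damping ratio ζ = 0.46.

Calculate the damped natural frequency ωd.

ωd = ωn√(1 - ζ²) = 7√(1 - 0.46²) = 6.22 rad/s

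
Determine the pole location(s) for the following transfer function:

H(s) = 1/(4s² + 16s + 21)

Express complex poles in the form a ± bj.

Discriminant = 16² - 4×4×21 = 256 - 336 = -80 < 0, so the poles are a complex conjugate pair s = (-16 ± j√80)/(2×4). Real part = -16/(2×4) = -16/8 = -2; imaginary part = ±√80/(2×4) ≈ 1.1180. Poles: s = -2 ± 1.1180j.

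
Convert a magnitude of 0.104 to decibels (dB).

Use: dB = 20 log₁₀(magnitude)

dB = 20 log₁₀(0.104) = -19.7 dB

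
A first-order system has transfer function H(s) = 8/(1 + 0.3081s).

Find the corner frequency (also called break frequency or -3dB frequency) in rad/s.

Corner frequency = 1/τ = 1/0.3081 = 3.246 rad/s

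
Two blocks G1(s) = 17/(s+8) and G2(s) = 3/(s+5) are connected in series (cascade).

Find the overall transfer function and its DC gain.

Series: multiply transfer functions. G_eq = 17/(s+8) × 3/(s+5) = 51/((s+8)(s+5)). DC gain = 51/(8×5) = 1.275.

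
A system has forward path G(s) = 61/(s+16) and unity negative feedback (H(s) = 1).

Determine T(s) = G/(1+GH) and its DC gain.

T(s) = G/(1+GH) = [61/(s+16)] / [1 + 61/(s+16)] = 61/(s+16+61) = 61/(s+77). DC gain = 61/77 = 0.7922.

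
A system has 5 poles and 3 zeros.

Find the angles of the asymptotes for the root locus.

n - m = 5 - 3 = 2. Angles: θk = (2k + 1)·180°/2 = 90°, 270°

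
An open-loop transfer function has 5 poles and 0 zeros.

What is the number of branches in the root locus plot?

Root locus has n branches where n = number of poles = 5.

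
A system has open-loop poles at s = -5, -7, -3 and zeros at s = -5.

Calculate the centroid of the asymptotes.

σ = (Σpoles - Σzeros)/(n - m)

σ = (Σpoles - Σzeros)/(n - m) = (-15 - (-5))/(3 - 1) = -10/2 = -5.0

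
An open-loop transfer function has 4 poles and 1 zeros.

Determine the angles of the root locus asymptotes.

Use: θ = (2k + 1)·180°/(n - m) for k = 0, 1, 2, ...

n - m = 4 - 1 = 3. Angles: θk = (2k + 1)·180°/3 = 60°, 180°, 300°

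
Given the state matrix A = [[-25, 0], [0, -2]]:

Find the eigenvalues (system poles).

For diagonal matrix, eigenvalues are diagonal entries: λ₁ = -25, λ₂ = -2.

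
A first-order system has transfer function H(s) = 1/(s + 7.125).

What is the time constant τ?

For H(s) = 1/(s + 1/τ), the pole is at -1/τ = -7.125, so τ = 1/7.125 = 0.1404 s.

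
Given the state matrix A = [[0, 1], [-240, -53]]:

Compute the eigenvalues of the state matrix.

det(A - λI) = λ² - (-53)λ + 240 = (λ - (-48))(λ - (-5)). Eigenvalues: -48, -5.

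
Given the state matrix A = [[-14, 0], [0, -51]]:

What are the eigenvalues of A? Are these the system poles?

For diagonal matrix, eigenvalues are diagonal entries: λ₁ = -14, λ₂ = -51. Eigenvalues of A = system poles.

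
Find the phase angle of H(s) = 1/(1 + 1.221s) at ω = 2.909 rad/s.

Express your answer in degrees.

Phase = -arctan(ωτ) = -arctan(2.909 × 1.221) = -74.3°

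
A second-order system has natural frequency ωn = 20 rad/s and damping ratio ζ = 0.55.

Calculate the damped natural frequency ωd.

ωd = ωn√(1 - ζ²) = 20√(1 - 0.55²) = 16.7 rad/s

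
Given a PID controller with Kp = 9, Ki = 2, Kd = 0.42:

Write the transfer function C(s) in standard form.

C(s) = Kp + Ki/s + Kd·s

Substituting values: C(s) = 9 + 2/s + 0.42s = (0.42s² + 9s + 2)/s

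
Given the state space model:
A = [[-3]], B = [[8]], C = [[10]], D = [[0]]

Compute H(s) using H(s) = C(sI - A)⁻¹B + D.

(sI - A)⁻¹ = 1/(s + 3). H(s) = 10 × 8/(s + 3) + 0 = 80/(s + 3).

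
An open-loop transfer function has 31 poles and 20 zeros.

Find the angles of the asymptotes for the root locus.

n - m = 31 - 20 = 11. Angles: θk = (2k + 1)·180°/11 = 16.36°, 49.09°, 81.82°, 114.55°, 147.27°, 180°, 212.73°, 245.45°, 278.18°, 310.91°, 343.64°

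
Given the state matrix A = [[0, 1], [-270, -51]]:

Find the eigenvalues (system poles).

det(A - λI) = λ² - (-51)λ + 270 = (λ - (-45))(λ - (-6)). Eigenvalues: -45, -6.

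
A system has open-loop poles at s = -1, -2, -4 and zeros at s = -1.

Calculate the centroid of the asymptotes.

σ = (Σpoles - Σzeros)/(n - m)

σ = (Σpoles - Σzeros)/(n - m) = (-7 - (-1))/(3 - 1) = -6/2 = -3.0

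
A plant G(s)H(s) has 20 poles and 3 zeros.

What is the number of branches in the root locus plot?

Root locus has n branches where n = number of poles = 20.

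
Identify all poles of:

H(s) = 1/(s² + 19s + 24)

Discriminant = 19² - 4×1×24 = 361 - 96 = 265 > 0, so two distinct real poles. Using quadratic formula: s = (-19 ± √265)/(2×1) = (-19 ± √265)/2, with √265 ≈ 16.2788. s₁ ≈ -1.3606, s₂ ≈ -17.6394. Poles: s₁ = -1.3606, s₂ = -17.6394.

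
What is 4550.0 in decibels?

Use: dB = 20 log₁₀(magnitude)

dB = 20 log₁₀(4550.0) = 73.2 dB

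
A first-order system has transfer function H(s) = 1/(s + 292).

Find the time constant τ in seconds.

For H(s) = 1/(s + 1/τ), the pole is at -1/τ = -292, so τ = 1/292 = 0.0034 s.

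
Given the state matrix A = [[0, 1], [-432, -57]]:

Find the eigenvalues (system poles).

det(A - λI) = λ² - (-57)λ + 432 = (λ - (-9))(λ - (-48)). Eigenvalues: -9, -48.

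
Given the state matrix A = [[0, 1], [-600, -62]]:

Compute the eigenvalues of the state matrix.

det(A - λI) = λ² - (-62)λ + 600 = (λ - (-12))(λ - (-50)). Eigenvalues: -12, -50.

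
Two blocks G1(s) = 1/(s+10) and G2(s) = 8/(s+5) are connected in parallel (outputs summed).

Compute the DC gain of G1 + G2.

Parallel: G_eq = G1 + G2. DC gain = G1(0) + G2(0) = 1/10 + 8/5 = 0.1 + 1.6 = 1.7.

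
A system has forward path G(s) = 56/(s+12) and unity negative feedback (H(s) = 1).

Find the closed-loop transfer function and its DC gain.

T(s) = G/(1+GH) = [56/(s+12)] / [1 + 56/(s+12)] = 56/(s+12+56) = 56/(s+68). DC gain = 56/68 = 0.8235.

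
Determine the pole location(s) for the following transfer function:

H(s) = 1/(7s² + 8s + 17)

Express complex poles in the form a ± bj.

Discriminant = 8² - 4×7×17 = 64 - 476 = -412 < 0, so the poles are a complex conjugate pair s = (-8 ± j√412)/(2×7). Real part = -8/(2×7) = -8/14 ≈ -0.5714; imaginary part = ±√412/(2×7) ≈ 1.4498. Poles: s = -0.5714 ± 1.4498j.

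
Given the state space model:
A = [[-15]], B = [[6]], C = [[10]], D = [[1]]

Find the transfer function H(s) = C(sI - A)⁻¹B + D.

(sI - A)⁻¹ = 1/(s + 15). H(s) = 10×6/(s + 15) + 1 = (s + 75)/(s + 15).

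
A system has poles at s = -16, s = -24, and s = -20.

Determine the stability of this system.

All poles are in the left half-plane. System is stable.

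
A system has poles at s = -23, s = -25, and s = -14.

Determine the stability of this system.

All poles are in the left half-plane. System is stable.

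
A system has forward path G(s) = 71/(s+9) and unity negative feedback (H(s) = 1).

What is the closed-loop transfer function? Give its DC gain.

T(s) = G/(1+GH) = [71/(s+9)] / [1 + 71/(s+9)] = 71/(s+9+71) = 71/(s+80). DC gain = 71/80 = 0.8875.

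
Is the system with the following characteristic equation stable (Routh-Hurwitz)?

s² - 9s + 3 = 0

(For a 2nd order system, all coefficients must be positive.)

Coefficients: 1, -9, 3. b=-9 not positive, so system is unstable.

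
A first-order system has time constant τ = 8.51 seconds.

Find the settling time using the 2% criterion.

For first-order system, 2% settling time ≈ 4τ = 4 × 8.51 = 34.04 s.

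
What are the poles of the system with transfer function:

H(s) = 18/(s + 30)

Pole is where denominator = 0: s + 30 = 0, so s = -30.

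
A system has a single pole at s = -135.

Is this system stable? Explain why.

Pole at s = -135 is in the left half-plane. Stable.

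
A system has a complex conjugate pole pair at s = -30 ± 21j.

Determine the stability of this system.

Real part of poles is -30 (< 0, left half-plane). Stable.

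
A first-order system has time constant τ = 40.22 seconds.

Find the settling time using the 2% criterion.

For first-order system, 2% settling time ≈ 4τ = 4 × 40.22 = 160.88 s.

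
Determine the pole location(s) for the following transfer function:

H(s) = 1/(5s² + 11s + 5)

Discriminant = 11² - 4×5×5 = 121 - 100 = 21 > 0, so two distinct real poles. Using quadratic formula: s = (-11 ± √21)/(2×5) = (-11 ± √21)/10, with √21 ≈ 4.5826. s₁ ≈ -0.6417, s₂ ≈ -1.5583. Poles: s₁ = -0.6417, s₂ = -1.5583.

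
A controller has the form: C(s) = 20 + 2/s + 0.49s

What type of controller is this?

This is a Proportional-Integral-Derivative (PID) controller.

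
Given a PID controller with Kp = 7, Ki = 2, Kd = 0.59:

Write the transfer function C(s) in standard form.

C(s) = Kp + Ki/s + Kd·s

Substituting values: C(s) = 7 + 2/s + 0.59s = (0.59s² + 7s + 2)/s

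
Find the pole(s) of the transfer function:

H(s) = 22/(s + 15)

Pole is where denominator = 0: s + 15 = 0, so s = -15.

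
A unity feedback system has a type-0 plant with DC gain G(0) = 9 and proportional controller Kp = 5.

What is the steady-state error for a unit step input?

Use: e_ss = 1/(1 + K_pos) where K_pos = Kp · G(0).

K_pos = Kp · G(0) = 5 × 9 = 45. e_ss = 1/(1 + 45) = 0.0217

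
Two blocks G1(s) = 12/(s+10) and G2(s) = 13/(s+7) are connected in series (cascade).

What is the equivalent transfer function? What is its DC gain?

Series: multiply transfer functions. G_eq = 12/(s+10) × 13/(s+7) = 156/((s+10)(s+7)). DC gain = 156/(10×7) = 2.2286.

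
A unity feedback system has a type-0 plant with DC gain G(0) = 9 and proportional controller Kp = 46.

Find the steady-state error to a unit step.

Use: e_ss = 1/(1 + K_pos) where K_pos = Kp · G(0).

K_pos = Kp · G(0) = 46 × 9 = 414. e_ss = 1/(1 + 414) = 0.0024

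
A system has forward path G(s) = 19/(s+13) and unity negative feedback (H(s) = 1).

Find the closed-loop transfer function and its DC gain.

T(s) = G/(1+GH) = [19/(s+13)] / [1 + 19/(s+13)] = 19/(s+13+19) = 19/(s+32). DC gain = 19/32 = 0.59375.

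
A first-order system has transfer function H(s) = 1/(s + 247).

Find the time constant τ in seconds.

For H(s) = 1/(s + 1/τ), the pole is at -1/τ = -247, so τ = 1/247 = 0.0040 s.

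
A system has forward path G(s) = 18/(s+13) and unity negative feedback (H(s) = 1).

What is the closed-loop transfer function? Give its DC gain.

T(s) = G/(1+GH) = [18/(s+13)] / [1 + 18/(s+13)] = 18/(s+13+18) = 18/(s+31). DC gain = 18/31 = 0.5806.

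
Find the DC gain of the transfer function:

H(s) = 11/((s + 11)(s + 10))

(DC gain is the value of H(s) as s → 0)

DC gain = H(0) = 11/(11 × 10) = 11/110 = 0.1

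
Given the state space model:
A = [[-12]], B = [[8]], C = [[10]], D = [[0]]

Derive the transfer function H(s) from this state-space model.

(sI - A)⁻¹ = 1/(s + 12). H(s) = 10 × 8/(s + 12) + 0 = 80/(s + 12).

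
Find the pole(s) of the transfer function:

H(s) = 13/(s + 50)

Pole is where denominator = 0: s + 50 = 0, so s = -50.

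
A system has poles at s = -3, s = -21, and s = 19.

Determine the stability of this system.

Pole(s) at s = 19 are not in the left half-plane. System is unstable.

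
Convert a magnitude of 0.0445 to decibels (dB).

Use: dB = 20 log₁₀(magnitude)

dB = 20 log₁₀(0.0445) = -27.0 dB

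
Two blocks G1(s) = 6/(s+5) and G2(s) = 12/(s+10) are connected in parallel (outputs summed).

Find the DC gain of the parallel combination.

Parallel: G_eq = G1 + G2. DC gain = G1(0) + G2(0) = 6/5 + 12/10 = 1.2 + 1.2 = 2.4.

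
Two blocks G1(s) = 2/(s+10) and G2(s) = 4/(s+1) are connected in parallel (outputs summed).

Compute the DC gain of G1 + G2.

Parallel: G_eq = G1 + G2. DC gain = G1(0) + G2(0) = 2/10 + 4/1 = 0.2 + 4 = 4.2.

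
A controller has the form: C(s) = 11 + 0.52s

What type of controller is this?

This is a Proportional-Derivative (PD) controller.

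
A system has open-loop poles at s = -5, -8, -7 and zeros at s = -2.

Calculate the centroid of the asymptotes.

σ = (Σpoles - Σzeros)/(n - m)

σ = (Σpoles - Σzeros)/(n - m) = (-20 - (-2))/(3 - 1) = -18/2 = -9.0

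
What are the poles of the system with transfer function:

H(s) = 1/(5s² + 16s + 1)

Discriminant = 16² - 4×5×1 = 256 - 20 = 236 > 0, so two distinct real poles. Using quadratic formula: s = (-16 ± √236)/(2×5) = (-16 ± √236)/10, with √236 ≈ 15.3623. s₁ ≈ -0.0638, s₂ ≈ -3.1362. Poles: s₁ = -0.0638, s₂ = -3.1362.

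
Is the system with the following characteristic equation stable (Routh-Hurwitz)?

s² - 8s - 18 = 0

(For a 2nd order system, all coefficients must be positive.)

Coefficients: 1, -8, -18. b=-8, c=-18 not positive, so system is unstable.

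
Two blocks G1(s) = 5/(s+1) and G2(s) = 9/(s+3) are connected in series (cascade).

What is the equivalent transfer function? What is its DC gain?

Series: multiply transfer functions. G_eq = 5/(s+1) × 9/(s+3) = 45/((s+1)(s+3)). DC gain = 45/(1×3) = 15.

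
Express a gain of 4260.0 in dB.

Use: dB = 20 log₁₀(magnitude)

dB = 20 log₁₀(4260.0) = 72.6 dB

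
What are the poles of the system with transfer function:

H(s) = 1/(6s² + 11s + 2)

Discriminant = 11² - 4×6×2 = 121 - 48 = 73 > 0, so two distinct real poles. Using quadratic formula: s = (-11 ± √73)/(2×6) = (-11 ± √73)/12, with √73 ≈ 8.5440. s₁ ≈ -0.2047, s₂ ≈ -1.6287. Poles: s₁ = -0.2047, s₂ = -1.6287.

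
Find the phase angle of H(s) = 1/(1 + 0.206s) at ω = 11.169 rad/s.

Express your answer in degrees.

Phase = -arctan(ωτ) = -arctan(11.169 × 0.206) = -66.5°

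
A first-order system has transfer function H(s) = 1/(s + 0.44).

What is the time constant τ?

For H(s) = 1/(s + 1/τ), the pole is at -1/τ = -0.44, so τ = 1/0.44 = 2.2727 s.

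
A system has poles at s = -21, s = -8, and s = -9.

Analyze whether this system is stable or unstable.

All poles are in the left half-plane. System is stable.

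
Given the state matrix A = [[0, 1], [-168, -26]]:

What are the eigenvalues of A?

det(A - λI) = λ² - (-26)λ + 168 = (λ - (-12))(λ - (-14)). Eigenvalues: -12, -14.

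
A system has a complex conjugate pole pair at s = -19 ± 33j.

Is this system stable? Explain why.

Real part of poles is -19 (< 0, left half-plane). Stable.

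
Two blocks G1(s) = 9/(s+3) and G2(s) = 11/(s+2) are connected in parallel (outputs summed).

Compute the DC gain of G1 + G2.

Parallel: G_eq = G1 + G2. DC gain = G1(0) + G2(0) = 9/3 + 11/2 = 3 + 5.5 = 8.5.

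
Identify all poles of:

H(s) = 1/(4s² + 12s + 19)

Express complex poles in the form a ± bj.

Discriminant = 12² - 4×4×19 = 144 - 304 = -160 < 0, so the poles are a complex conjugate pair s = (-12 ± j√160)/(2×4). Real part = -12/(2×4) = -12/8 = -1.5; imaginary part = ±√160/(2×4) ≈ 1.5811. Poles: s = -1.5 ± 1.5811j.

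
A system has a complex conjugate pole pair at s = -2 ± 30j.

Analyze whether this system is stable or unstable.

Real part of poles is -2 (< 0, left half-plane). Stable.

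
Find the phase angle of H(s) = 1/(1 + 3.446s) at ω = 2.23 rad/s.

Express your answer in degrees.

Phase = -arctan(ωτ) = -arctan(2.23 × 3.446) = -82.6°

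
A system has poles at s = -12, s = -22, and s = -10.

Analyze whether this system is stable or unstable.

All poles are in the left half-plane. System is stable.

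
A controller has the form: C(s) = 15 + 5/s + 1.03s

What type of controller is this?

This is a Proportional-Integral-Derivative (PID) controller.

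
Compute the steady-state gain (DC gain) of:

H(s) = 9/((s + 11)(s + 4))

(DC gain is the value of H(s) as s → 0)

DC gain = H(0) = 9/(11 × 4) = 9/44 = 0.2045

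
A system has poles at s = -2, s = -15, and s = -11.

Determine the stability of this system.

All poles are in the left half-plane. System is stable.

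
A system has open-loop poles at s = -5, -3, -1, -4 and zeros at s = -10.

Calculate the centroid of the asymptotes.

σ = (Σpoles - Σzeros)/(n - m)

σ = (Σpoles - Σzeros)/(n - m) = (-13 - (-10))/(4 - 1) = -3/3 = -1.0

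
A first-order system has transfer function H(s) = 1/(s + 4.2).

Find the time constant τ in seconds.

For H(s) = 1/(s + 1/τ), the pole is at -1/τ = -4.2, so τ = 1/4.2 = 0.2381 s.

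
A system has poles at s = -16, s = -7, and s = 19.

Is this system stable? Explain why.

Pole(s) at s = 19 are not in the left half-plane. System is unstable.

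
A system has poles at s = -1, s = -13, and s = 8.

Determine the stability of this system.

Pole(s) at s = 8 are not in the left half-plane. System is unstable.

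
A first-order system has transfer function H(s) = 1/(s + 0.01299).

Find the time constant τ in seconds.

For H(s) = 1/(s + 1/τ), the pole is at -1/τ = -0.01299, so τ = 1/0.01299 = 76.98 s.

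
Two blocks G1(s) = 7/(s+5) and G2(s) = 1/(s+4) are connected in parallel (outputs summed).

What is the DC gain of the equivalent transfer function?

Parallel: G_eq = G1 + G2. DC gain = G1(0) + G2(0) = 7/5 + 1/4 = 1.4 + 0.25 = 1.65.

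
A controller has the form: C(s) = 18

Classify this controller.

This is a Proportional (P) controller.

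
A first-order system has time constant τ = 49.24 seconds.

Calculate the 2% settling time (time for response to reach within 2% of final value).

For first-order system, 2% settling time ≈ 4τ = 4 × 49.24 = 196.96 s.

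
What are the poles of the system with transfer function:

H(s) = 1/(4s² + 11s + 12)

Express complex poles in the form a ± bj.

Discriminant = 11² - 4×4×12 = 121 - 192 = -71 < 0, so the poles are a complex conjugate pair s = (-11 ± j√71)/(2×4). Real part = -11/(2×4) = -11/8 = -1.375; imaginary part = ±√71/(2×4) ≈ 1.0533. Poles: s = -1.375 ± 1.0533j.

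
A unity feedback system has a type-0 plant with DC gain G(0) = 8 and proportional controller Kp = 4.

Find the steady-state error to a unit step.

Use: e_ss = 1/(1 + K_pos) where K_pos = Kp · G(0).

K_pos = Kp · G(0) = 4 × 8 = 32. e_ss = 1/(1 + 32) = 0.0303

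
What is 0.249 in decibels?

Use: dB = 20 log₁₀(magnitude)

dB = 20 log₁₀(0.249) = -12.1 dB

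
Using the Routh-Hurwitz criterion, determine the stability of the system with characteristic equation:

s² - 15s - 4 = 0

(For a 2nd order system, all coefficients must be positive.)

Coefficients: 1, -15, -4. b=-15, c=-4 not positive, so system is unstable.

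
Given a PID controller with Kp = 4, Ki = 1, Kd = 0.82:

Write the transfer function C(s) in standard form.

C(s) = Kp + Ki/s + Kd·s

Substituting values: C(s) = 4 + 1/s + 0.82s = (0.82s² + 4s + 1)/s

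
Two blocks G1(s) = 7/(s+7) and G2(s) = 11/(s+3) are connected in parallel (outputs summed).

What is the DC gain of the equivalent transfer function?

Parallel: G_eq = G1 + G2. DC gain = G1(0) + G2(0) = 7/7 + 11/3 = 1 + 3.6667 = 4.6667.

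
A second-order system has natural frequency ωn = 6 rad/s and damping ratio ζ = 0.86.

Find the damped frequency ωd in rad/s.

ωd = ωn√(1 - ζ²) = 6√(1 - 0.86²) = 3.06 rad/s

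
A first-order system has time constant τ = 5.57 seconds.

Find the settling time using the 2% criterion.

For first-order system, 2% settling time ≈ 4τ = 4 × 5.57 = 22.28 s.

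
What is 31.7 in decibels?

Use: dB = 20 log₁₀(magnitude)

dB = 20 log₁₀(31.7) = 30.0 dB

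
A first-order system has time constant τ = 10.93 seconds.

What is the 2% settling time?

For first-order system, 2% settling time ≈ 4τ = 4 × 10.93 = 43.72 s.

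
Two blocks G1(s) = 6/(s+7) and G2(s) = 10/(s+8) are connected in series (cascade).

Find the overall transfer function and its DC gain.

Series: multiply transfer functions. G_eq = 6/(s+7) × 10/(s+8) = 60/((s+7)(s+8)). DC gain = 60/(7×8) = 1.0714.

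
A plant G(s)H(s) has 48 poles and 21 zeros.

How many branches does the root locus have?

Root locus has n branches where n = number of poles = 48.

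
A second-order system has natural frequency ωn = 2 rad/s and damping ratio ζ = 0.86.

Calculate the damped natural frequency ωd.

ωd = ωn√(1 - ζ²) = 2√(1 - 0.86²) = 1.02 rad/s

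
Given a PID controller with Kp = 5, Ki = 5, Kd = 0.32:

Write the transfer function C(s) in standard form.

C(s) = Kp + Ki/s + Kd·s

Substituting values: C(s) = 5 + 5/s + 0.32s = (0.32s² + 5s + 5)/s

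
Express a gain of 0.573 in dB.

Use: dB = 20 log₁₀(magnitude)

dB = 20 log₁₀(0.573) = -4.8 dB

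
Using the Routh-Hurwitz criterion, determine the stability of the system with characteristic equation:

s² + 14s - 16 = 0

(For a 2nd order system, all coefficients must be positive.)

Coefficients: 1, 14, -16. c=-16 not positive, so system is unstable.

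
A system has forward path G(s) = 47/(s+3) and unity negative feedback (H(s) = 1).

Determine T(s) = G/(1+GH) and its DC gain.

T(s) = G/(1+GH) = [47/(s+3)] / [1 + 47/(s+3)] = 47/(s+3+47) = 47/(s+50). DC gain = 47/50 = 0.94.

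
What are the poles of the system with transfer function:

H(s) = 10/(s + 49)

Pole is where denominator = 0: s + 49 = 0, so s = -49.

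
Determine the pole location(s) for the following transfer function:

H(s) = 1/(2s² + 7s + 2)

Discriminant = 7² - 4×2×2 = 49 - 16 = 33 > 0, so two distinct real poles. Using quadratic formula: s = (-7 ± √33)/(2×2) = (-7 ± √33)/4, with √33 ≈ 5.7446. s₁ ≈ -0.3139, s₂ ≈ -3.1861. Poles: s₁ = -0.3139, s₂ = -3.1861.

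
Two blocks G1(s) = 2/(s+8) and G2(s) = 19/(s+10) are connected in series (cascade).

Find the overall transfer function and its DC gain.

Series: multiply transfer functions. G_eq = 2/(s+8) × 19/(s+10) = 38/((s+8)(s+10)). DC gain = 38/(8×10) = 0.475.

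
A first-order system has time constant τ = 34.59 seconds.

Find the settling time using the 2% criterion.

For first-order system, 2% settling time ≈ 4τ = 4 × 34.59 = 138.36 s.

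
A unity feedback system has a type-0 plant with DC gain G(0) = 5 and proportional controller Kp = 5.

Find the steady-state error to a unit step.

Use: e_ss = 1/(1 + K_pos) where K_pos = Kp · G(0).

K_pos = Kp · G(0) = 5 × 5 = 25. e_ss = 1/(1 + 25) = 0.0385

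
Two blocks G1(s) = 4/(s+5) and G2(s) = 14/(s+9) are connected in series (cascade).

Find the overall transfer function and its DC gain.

Series: multiply transfer functions. G_eq = 4/(s+5) × 14/(s+9) = 56/((s+5)(s+9)). DC gain = 56/(5×9) = 1.2444.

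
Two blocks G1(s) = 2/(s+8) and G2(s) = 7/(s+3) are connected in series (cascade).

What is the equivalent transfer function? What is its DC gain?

Series: multiply transfer functions. G_eq = 2/(s+8) × 7/(s+3) = 14/((s+8)(s+3)). DC gain = 14/(8×3) = 0.5833.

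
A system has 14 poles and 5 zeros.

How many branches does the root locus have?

Root locus has n branches where n = number of poles = 14.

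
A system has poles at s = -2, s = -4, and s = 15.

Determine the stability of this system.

Pole(s) at s = 15 are not in the left half-plane. System is unstable.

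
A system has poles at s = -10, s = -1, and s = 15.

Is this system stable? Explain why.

Pole(s) at s = 15 are not in the left half-plane. System is unstable.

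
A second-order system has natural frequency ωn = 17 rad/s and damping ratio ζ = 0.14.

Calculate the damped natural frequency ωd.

ωd = ωn√(1 - ζ²) = 17√(1 - 0.14²) = 16.83 rad/s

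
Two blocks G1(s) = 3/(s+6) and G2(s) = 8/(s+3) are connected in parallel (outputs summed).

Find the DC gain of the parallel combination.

Parallel: G_eq = G1 + G2. DC gain = G1(0) + G2(0) = 3/6 + 8/3 = 0.5 + 2.6667 = 3.1667.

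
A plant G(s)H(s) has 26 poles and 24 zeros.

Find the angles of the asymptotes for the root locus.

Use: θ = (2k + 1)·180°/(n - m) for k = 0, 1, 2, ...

n - m = 26 - 24 = 2. Angles: θk = (2k + 1)·180°/2 = 90°, 270°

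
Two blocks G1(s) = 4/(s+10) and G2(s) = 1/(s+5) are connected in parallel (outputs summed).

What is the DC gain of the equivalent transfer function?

Parallel: G_eq = G1 + G2. DC gain = G1(0) + G2(0) = 4/10 + 1/5 = 0.4 + 0.2 = 0.6.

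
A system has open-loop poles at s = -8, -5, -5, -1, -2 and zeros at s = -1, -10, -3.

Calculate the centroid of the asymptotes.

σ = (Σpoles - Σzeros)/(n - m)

σ = (Σpoles - Σzeros)/(n - m) = (-21 - (-14))/(5 - 3) = -7/2 = -3.5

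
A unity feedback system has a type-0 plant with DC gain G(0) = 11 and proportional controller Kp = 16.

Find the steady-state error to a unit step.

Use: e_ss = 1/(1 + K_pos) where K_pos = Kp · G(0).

K_pos = Kp · G(0) = 16 × 11 = 176. e_ss = 1/(1 + 176) = 0.0056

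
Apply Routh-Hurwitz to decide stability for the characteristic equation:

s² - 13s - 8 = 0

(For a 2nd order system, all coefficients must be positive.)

Coefficients: 1, -13, -8. b=-13, c=-8 not positive, so system is unstable.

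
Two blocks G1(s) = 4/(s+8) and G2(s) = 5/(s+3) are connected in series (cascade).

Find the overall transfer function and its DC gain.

Series: multiply transfer functions. G_eq = 4/(s+8) × 5/(s+3) = 20/((s+8)(s+3)). DC gain = 20/(8×3) = 0.8333.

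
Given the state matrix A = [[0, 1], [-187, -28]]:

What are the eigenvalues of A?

det(A - λI) = λ² - (-28)λ + 187 = (λ - (-17))(λ - (-11)). Eigenvalues: -17, -11.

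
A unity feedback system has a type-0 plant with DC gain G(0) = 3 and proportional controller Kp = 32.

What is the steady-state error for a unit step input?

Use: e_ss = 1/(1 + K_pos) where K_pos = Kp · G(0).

K_pos = Kp · G(0) = 32 × 3 = 96. e_ss = 1/(1 + 96) = 0.0103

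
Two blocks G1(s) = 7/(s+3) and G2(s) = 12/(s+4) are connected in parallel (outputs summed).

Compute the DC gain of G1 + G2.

Parallel: G_eq = G1 + G2. DC gain = G1(0) + G2(0) = 7/3 + 12/4 = 2.3333 + 3 = 5.3333.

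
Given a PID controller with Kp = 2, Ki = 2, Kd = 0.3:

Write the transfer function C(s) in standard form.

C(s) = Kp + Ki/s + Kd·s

Substituting values: C(s) = 2 + 2/s + 0.3s = (0.3s² + 2s + 2)/s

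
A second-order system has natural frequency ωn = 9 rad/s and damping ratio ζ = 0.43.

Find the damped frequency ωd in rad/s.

ωd = ωn√(1 - ζ²) = 9√(1 - 0.43²) = 8.13 rad/s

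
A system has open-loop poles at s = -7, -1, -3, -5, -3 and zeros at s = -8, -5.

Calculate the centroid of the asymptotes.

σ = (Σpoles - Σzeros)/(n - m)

σ = (Σpoles - Σzeros)/(n - m) = (-19 - (-13))/(5 - 2) = -6/3 = -2.0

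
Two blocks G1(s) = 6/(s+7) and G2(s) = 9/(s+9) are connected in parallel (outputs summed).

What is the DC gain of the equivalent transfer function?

Parallel: G_eq = G1 + G2. DC gain = G1(0) + G2(0) = 6/7 + 9/9 = 0.8571 + 1 = 1.8571.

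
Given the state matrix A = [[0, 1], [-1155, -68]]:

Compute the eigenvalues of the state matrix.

det(A - λI) = λ² - (-68)λ + 1155 = (λ - (-35))(λ - (-33)). Eigenvalues: -35, -33.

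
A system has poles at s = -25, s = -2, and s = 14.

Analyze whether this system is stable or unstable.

Pole(s) at s = 14 are not in the left half-plane. System is unstable.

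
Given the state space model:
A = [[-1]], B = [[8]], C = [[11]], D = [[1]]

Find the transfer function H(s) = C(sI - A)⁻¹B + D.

(sI - A)⁻¹ = 1/(s + 1). H(s) = 11×8/(s + 1) + 1 = (s + 89)/(s + 1).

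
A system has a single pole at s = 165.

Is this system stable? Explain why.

Pole at s = 165 is in the right half-plane. Unstable.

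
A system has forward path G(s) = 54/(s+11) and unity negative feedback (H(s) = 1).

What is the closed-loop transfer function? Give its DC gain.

T(s) = G/(1+GH) = [54/(s+11)] / [1 + 54/(s+11)] = 54/(s+11+54) = 54/(s+65). DC gain = 54/65 = 0.8308.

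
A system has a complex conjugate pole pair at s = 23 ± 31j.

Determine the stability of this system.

Real part of poles is 23 (> 0, right half-plane). Unstable.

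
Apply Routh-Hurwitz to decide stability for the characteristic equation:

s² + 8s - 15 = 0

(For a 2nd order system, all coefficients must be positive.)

Coefficients: 1, 8, -15. c=-15 not positive, so system is unstable.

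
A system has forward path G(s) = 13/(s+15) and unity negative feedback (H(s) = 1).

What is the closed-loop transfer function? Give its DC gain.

T(s) = G/(1+GH) = [13/(s+15)] / [1 + 13/(s+15)] = 13/(s+15+13) = 13/(s+28). DC gain = 13/28 = 0.4643.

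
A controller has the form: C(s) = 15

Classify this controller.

This is a Proportional (P) controller.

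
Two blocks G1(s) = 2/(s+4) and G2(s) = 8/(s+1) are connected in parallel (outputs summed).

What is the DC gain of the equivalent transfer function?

Parallel: G_eq = G1 + G2. DC gain = G1(0) + G2(0) = 2/4 + 8/1 = 0.5 + 8 = 8.5.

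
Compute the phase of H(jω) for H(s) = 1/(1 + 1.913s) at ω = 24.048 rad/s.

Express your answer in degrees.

Phase = -arctan(ωτ) = -arctan(24.048 × 1.913) = -88.8°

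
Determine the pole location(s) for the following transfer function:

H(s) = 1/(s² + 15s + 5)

Discriminant = 15² - 4×1×5 = 225 - 20 = 205 > 0, so two distinct real poles. Using quadratic formula: s = (-15 ± √205)/(2×1) = (-15 ± √205)/2, with √205 ≈ 14.3178. s₁ ≈ -0.3411, s₂ ≈ -14.6589. Poles: s₁ = -0.3411, s₂ = -14.6589.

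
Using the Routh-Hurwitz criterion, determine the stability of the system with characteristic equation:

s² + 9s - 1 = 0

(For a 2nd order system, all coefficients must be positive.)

Coefficients: 1, 9, -1. c=-1 not positive, so system is unstable.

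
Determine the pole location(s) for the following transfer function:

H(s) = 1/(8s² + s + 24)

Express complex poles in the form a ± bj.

Discriminant = 1² - 4×8×24 = 1 - 768 = -767 < 0, so the poles are a complex conjugate pair s = (-1 ± j√767)/(2×8). Real part = -1/(2×8) = -1/16 = -0.0625; imaginary part = ±√767/(2×8) ≈ 1.7309. Poles: s = -0.0625 ± 1.7309j.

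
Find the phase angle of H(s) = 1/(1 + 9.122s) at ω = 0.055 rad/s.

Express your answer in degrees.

Phase = -arctan(ωτ) = -arctan(0.055 × 9.122) = -26.6°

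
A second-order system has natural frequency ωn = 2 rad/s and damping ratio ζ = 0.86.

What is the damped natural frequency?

ωd = ωn√(1 - ζ²) = 2√(1 - 0.86²) = 1.02 rad/s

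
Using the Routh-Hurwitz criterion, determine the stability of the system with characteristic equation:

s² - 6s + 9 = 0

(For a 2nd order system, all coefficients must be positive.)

Coefficients: 1, -6, 9. b=-6 not positive, so system is unstable.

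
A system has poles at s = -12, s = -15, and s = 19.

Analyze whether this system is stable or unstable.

Pole(s) at s = 19 are not in the left half-plane. System is unstable.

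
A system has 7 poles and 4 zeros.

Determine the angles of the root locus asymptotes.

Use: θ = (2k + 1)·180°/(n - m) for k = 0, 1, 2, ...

n - m = 7 - 4 = 3. Angles: θk = (2k + 1)·180°/3 = 60°, 180°, 300°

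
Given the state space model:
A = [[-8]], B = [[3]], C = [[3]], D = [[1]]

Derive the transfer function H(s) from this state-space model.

(sI - A)⁻¹ = 1/(s + 8). H(s) = 3×3/(s + 8) + 1 = (s + 17)/(s + 8).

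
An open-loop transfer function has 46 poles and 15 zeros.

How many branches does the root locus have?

Root locus has n branches where n = number of poles = 46.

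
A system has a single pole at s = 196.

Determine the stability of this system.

Pole at s = 196 is in the right half-plane. Unstable.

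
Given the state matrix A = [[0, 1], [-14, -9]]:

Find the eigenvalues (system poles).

det(A - λI) = λ² - (-9)λ + 14 = (λ - (-7))(λ - (-2)). Eigenvalues: -7, -2.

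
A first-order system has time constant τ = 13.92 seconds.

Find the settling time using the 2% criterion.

For first-order system, 2% settling time ≈ 4τ = 4 × 13.92 = 55.68 s.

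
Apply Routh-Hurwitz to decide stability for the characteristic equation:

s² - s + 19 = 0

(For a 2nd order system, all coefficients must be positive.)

Coefficients: 1, -1, 19. b=-1 not positive, so system is unstable.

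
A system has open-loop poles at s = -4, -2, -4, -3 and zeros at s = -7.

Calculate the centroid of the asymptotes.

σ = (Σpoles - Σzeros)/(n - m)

σ = (Σpoles - Σzeros)/(n - m) = (-13 - (-7))/(4 - 1) = -6/3 = -2.0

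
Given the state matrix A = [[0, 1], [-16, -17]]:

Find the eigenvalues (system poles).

det(A - λI) = λ² - (-17)λ + 16 = (λ - (-16))(λ - (-1)). Eigenvalues: -16, -1.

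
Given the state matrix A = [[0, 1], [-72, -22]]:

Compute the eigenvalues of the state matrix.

det(A - λI) = λ² - (-22)λ + 72 = (λ - (-18))(λ - (-4)). Eigenvalues: -18, -4.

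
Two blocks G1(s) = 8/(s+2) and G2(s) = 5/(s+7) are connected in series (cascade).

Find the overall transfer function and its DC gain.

Series: multiply transfer functions. G_eq = 8/(s+2) × 5/(s+7) = 40/((s+2)(s+7)). DC gain = 40/(2×7) = 2.8571.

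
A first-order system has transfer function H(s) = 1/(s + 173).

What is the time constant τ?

For H(s) = 1/(s + 1/τ), the pole is at -1/τ = -173, so τ = 1/173 = 0.0058 s.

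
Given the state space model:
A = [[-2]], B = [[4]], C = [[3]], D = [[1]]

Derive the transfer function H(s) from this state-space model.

(sI - A)⁻¹ = 1/(s + 2). H(s) = 3×4/(s + 2) + 1 = (s + 14)/(s + 2).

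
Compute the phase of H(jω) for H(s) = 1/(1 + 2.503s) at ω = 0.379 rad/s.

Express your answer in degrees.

Phase = -arctan(ωτ) = -arctan(0.379 × 2.503) = -43.5°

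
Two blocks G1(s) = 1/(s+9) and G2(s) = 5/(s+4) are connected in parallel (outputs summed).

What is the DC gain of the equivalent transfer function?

Parallel: G_eq = G1 + G2. DC gain = G1(0) + G2(0) = 1/9 + 5/4 = 0.1111 + 1.25 = 1.3611.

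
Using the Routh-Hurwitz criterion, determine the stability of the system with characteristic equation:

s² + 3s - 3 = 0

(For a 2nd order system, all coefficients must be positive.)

Coefficients: 1, 3, -3. c=-3 not positive, so system is unstable.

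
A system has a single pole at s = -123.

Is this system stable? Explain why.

Pole at s = -123 is in the left half-plane. Stable.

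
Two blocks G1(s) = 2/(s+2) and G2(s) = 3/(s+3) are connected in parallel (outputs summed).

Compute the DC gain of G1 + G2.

Parallel: G_eq = G1 + G2. DC gain = G1(0) + G2(0) = 2/2 + 3/3 = 1 + 1 = 2.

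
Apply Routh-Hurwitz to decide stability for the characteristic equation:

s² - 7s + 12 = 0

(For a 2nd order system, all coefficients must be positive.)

Coefficients: 1, -7, 12. b=-7 not positive, so system is unstable.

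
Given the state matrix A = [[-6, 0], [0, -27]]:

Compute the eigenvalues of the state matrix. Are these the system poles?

For diagonal matrix, eigenvalues are diagonal entries: λ₁ = -6, λ₂ = -27. Eigenvalues of A = system poles.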